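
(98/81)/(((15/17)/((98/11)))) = 163268/13365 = 12.22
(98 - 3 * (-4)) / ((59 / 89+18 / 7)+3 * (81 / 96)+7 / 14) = 17.56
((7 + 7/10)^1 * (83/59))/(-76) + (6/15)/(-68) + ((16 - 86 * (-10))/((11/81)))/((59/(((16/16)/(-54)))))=-18221321/8385080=-2.17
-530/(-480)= 53/48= 1.10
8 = 8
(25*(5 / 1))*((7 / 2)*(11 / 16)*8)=9625 / 4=2406.25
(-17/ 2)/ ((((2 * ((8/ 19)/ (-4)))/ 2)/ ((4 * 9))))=2907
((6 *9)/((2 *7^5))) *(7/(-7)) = -27/16807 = -0.00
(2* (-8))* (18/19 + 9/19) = -432/19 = -22.74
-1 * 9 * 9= -81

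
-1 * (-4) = 4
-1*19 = -19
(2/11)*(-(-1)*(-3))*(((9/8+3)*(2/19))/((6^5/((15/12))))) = -5/131328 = -0.00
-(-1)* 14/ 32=7/ 16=0.44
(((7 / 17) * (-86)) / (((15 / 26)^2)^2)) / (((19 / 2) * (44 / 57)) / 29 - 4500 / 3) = 3988943504 / 18715438125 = 0.21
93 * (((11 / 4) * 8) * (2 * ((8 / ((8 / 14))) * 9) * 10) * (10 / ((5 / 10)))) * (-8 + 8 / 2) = -412473600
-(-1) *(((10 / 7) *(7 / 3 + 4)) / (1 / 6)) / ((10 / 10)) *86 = 32680 / 7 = 4668.57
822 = 822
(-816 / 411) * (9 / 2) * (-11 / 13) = 13464 / 1781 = 7.56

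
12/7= 1.71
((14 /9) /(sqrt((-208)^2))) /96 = 7 /89856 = 0.00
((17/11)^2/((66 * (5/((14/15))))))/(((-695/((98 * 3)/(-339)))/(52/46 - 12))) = -396508/4327545519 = -0.00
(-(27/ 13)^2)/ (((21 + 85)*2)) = -0.02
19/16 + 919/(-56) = -15.22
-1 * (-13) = 13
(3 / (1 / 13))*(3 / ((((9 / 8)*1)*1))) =104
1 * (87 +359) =446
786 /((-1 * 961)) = -786 /961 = -0.82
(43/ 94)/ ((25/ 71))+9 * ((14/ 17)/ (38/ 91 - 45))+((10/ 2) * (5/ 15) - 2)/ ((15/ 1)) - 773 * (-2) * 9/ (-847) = -18924014704999/ 1235514114450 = -15.32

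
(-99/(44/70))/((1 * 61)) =-315/122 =-2.58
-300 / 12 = -25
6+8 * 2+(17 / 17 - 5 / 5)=22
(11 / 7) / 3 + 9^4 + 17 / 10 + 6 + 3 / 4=2759389 / 420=6569.97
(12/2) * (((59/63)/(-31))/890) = -59/289695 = -0.00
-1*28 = -28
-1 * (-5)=5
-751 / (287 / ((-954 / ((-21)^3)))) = -79606 / 295323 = -0.27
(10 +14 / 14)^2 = 121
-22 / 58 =-11 / 29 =-0.38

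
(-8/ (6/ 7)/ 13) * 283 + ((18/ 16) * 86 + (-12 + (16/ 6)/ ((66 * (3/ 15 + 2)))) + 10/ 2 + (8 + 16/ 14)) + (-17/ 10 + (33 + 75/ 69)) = -3276748243/ 45585540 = -71.88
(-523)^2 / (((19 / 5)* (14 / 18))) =12308805 / 133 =92547.41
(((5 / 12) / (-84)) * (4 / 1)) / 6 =-5 / 1512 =-0.00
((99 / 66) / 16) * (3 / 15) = 3 / 160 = 0.02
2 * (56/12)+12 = 64/3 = 21.33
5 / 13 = 0.38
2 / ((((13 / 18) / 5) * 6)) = 30 / 13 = 2.31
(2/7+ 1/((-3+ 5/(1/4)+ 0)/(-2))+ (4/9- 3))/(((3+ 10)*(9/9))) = -2557/13923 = -0.18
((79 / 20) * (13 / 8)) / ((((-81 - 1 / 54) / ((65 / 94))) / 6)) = -1081431 / 3290000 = -0.33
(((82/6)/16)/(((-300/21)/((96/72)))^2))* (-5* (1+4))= -2009/10800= -0.19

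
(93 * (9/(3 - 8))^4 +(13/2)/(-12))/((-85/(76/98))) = -39726359/4462500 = -8.90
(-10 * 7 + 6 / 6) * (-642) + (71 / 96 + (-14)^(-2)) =208381295 / 4704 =44298.74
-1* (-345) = 345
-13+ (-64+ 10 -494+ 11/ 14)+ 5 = -555.21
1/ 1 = 1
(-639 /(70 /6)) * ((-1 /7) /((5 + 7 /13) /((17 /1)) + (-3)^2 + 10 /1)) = 0.40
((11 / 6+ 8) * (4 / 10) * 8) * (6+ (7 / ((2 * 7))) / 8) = 5723 / 30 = 190.77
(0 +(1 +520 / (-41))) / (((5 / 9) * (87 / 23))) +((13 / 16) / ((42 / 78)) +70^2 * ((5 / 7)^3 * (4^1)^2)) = 2717328999 / 95120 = 28567.38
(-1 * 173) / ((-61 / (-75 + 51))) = -4152 / 61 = -68.07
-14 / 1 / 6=-7 / 3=-2.33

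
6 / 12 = 1 / 2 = 0.50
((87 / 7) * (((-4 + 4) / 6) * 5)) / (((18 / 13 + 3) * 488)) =0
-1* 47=-47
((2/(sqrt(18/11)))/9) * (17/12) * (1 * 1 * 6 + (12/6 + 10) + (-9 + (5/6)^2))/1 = 5933 * sqrt(22)/11664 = 2.39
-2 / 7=-0.29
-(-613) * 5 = 3065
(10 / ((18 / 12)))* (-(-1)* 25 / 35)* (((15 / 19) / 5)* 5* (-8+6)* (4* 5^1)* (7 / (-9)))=20000 / 171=116.96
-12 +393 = 381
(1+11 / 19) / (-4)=-15 / 38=-0.39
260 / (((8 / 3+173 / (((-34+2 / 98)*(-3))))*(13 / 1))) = 99900 / 21797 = 4.58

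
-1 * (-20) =20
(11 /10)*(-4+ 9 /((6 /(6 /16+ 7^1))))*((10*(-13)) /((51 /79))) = -1276561 /816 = -1564.41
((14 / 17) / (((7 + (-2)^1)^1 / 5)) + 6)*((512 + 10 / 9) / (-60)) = -133922 / 2295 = -58.35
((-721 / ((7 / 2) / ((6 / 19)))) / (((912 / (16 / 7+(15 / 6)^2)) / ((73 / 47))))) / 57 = -1797041 / 108317328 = -0.02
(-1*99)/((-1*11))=9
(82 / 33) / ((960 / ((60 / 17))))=41 / 4488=0.01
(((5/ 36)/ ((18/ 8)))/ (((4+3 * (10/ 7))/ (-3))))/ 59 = -35/ 92394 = -0.00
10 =10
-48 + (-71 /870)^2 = -36326159 /756900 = -47.99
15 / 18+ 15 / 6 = 10 / 3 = 3.33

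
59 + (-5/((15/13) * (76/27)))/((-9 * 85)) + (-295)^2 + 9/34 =87084.27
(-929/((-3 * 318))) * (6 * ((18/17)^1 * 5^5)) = 17418750/901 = 19332.69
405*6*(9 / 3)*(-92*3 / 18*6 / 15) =-44712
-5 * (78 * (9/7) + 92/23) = -3650/7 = -521.43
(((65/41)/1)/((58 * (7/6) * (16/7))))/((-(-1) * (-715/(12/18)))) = -1/104632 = -0.00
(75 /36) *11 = 275 /12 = 22.92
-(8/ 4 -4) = 2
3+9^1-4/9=104/9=11.56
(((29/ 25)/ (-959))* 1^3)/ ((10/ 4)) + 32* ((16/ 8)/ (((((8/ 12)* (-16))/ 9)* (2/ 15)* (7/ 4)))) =-27742558/ 119875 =-231.43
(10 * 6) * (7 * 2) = 840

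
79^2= 6241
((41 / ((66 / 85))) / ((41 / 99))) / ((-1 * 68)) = -15 / 8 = -1.88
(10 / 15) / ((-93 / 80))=-160 / 279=-0.57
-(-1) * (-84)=-84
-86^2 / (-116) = 1849 / 29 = 63.76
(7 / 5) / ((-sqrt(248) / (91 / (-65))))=49 * sqrt(62) / 3100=0.12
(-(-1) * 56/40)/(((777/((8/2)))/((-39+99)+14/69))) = 16616/38295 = 0.43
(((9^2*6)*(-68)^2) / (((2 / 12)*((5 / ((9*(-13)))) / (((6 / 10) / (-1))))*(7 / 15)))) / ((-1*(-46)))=7099106976 / 805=8818766.43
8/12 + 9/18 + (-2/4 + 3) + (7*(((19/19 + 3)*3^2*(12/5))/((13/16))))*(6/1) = 871627/195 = 4469.88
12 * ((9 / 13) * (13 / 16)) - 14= -29 / 4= -7.25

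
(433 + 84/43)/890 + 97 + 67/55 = 41552641/420970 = 98.71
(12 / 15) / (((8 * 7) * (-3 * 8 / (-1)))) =1 / 1680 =0.00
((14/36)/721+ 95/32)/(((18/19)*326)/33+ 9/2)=0.21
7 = 7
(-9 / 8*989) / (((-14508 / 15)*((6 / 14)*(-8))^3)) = -1696135 / 59424768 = -0.03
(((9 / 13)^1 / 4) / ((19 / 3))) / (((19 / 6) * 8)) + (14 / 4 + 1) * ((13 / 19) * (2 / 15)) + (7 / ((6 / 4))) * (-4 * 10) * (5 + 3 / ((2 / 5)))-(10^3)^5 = -1126320000002627616401 / 1126320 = -1000000000002332.92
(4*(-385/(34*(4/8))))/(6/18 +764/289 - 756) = 78540/652871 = 0.12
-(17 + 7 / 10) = -177 / 10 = -17.70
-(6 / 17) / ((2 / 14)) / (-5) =42 / 85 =0.49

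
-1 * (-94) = 94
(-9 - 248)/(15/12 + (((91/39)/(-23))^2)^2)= -23301800388/113345209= -205.58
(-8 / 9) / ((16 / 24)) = -1.33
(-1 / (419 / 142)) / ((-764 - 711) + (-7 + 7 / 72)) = 10224 / 44706043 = 0.00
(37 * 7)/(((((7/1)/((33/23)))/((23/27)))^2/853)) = 3818881/567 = 6735.24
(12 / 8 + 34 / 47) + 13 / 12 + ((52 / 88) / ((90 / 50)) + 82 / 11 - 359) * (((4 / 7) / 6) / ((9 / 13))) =-158326199 / 3517668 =-45.01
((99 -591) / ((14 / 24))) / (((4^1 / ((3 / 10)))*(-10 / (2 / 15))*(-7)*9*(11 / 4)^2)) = -1312 / 741125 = -0.00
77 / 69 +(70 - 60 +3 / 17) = 13246 / 1173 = 11.29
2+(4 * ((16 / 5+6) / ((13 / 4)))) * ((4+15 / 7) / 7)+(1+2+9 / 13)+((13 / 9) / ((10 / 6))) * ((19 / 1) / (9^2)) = 12253393 / 773955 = 15.83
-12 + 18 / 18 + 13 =2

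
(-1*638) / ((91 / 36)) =-22968 / 91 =-252.40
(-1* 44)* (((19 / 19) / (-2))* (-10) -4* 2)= 132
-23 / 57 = -0.40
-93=-93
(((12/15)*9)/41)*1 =36/205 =0.18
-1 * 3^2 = -9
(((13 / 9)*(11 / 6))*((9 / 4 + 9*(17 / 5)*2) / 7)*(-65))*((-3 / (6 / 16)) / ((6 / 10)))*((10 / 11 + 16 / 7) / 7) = 3256630 / 343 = 9494.55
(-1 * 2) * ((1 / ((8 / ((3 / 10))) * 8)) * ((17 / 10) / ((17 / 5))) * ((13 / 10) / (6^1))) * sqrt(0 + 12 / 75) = -13 / 32000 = -0.00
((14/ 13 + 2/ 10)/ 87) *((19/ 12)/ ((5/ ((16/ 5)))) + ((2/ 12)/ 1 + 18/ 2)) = 42247/ 282750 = 0.15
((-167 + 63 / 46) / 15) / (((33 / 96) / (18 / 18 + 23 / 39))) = -7558048 / 148005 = -51.07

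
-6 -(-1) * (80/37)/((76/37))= -94/19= -4.95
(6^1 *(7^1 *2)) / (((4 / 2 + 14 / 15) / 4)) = 114.55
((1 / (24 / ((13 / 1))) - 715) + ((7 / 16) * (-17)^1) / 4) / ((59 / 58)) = -3988457 / 5664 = -704.18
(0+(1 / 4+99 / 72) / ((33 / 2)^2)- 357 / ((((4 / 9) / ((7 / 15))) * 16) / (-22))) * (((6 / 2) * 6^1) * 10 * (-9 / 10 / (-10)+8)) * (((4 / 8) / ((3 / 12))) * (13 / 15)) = 944506560751 / 726000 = 1300973.22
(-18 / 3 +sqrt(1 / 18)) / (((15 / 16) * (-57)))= 32 / 285 - 8 * sqrt(2) / 2565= 0.11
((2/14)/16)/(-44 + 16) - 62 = -194433/3136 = -62.00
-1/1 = -1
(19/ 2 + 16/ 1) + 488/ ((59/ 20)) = 22529/ 118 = 190.92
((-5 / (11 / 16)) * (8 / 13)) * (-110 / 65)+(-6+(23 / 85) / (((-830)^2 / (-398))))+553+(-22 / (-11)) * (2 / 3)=8251926050711 / 14844072750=555.91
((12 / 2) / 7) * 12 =72 / 7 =10.29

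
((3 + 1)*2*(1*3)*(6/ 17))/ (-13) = -144/ 221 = -0.65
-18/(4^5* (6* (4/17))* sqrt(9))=-17/4096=-0.00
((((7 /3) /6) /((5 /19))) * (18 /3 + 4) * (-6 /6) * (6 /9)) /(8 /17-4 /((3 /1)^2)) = -2261 /6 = -376.83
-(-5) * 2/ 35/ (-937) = -2/ 6559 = -0.00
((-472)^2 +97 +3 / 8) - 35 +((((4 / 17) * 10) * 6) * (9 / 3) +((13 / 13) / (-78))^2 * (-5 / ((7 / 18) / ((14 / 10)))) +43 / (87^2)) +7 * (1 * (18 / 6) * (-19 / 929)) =36021940646401799 / 161614317384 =222888.30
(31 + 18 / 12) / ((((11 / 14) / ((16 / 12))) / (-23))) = -41860 / 33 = -1268.48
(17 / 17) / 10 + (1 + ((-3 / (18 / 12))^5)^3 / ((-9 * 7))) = 328373 / 630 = 521.23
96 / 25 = 3.84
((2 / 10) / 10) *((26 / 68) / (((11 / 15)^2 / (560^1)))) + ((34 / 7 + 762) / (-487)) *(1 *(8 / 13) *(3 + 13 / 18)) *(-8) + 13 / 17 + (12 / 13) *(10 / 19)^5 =76425266231868847 / 2031492201217479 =37.62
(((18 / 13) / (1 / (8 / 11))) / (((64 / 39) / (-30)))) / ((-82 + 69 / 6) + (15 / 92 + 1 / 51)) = 0.26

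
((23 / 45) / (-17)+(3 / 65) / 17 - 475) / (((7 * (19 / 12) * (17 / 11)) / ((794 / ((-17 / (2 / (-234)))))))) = -9708399976 / 876940155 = -11.07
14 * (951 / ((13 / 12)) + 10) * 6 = 969528 / 13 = 74579.08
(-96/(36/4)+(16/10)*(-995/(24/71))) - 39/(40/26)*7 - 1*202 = -305987/60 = -5099.78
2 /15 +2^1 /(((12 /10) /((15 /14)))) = 403 /210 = 1.92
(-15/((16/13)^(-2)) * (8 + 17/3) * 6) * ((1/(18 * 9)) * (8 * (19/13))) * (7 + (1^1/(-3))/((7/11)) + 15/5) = -1274.32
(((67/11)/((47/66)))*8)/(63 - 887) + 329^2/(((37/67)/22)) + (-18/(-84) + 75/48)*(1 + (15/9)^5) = 2627611435260983/609356034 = 4312111.95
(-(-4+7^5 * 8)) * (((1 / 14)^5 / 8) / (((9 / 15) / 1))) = -168065 / 3226944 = -0.05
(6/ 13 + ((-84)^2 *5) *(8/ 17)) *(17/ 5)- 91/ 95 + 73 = 13960838/ 247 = 56521.61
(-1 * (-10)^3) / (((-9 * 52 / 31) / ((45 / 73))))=-38750 / 949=-40.83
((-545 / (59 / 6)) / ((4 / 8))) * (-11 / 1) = 71940 / 59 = 1219.32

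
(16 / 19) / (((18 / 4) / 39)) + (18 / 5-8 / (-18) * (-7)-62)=-46352 / 855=-54.21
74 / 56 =37 / 28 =1.32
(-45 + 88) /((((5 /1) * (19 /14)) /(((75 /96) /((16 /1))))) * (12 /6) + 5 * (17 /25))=35 /229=0.15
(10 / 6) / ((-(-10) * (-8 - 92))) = -1 / 600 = -0.00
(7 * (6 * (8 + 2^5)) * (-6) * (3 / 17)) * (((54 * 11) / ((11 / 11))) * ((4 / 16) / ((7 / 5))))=-3207600 / 17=-188682.35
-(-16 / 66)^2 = -64 / 1089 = -0.06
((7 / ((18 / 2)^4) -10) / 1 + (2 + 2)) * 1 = -39359 / 6561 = -6.00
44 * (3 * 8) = 1056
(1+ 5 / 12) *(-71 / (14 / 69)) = -27761 / 56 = -495.73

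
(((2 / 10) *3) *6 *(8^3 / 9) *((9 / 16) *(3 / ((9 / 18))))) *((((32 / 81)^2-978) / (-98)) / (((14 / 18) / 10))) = 821201152 / 9261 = 88673.05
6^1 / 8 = 3 / 4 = 0.75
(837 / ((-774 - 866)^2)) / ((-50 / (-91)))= 76167 / 134480000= 0.00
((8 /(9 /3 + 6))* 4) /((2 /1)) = 16 /9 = 1.78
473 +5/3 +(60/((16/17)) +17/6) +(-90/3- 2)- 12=1989/4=497.25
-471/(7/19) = -8949/7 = -1278.43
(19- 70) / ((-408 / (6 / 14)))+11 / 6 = 317 / 168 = 1.89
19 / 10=1.90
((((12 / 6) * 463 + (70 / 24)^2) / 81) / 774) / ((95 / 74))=4979053 / 428826960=0.01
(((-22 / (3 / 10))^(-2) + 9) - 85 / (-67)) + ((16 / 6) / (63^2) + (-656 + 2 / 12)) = -24926522824279 / 38612019600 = -645.56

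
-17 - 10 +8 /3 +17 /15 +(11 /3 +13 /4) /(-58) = -81151 /3480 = -23.32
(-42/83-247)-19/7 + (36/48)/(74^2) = -3184357969/12726224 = -250.22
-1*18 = -18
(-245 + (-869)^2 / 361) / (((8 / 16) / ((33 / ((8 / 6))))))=33002442 / 361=91419.51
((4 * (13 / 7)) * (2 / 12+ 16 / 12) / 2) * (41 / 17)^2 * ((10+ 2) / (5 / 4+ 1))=349648 / 2023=172.84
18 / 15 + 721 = 3611 / 5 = 722.20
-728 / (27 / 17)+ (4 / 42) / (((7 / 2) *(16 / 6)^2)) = -9702703 / 21168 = -458.37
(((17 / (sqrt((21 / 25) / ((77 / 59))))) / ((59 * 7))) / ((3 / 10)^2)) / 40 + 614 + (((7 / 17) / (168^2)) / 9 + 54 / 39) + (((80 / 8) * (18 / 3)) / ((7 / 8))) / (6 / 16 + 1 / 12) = 425 * sqrt(1947) / 1315818 + 67484897423 / 88216128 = 765.01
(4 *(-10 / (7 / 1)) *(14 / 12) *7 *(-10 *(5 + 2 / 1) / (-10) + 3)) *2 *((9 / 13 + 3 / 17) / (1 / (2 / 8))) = -44800 / 221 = -202.71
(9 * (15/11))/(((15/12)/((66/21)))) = 216/7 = 30.86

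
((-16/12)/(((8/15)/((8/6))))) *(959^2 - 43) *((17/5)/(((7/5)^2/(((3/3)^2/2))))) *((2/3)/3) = -86854700/147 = -590848.30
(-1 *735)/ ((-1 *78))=9.42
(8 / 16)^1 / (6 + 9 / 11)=0.07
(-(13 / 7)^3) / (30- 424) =2197 / 135142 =0.02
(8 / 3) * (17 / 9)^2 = 2312 / 243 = 9.51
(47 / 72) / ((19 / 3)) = 0.10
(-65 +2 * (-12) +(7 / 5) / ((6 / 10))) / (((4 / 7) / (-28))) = 12740 / 3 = 4246.67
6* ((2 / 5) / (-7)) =-12 / 35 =-0.34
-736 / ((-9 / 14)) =10304 / 9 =1144.89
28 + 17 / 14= 409 / 14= 29.21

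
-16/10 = -8/5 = -1.60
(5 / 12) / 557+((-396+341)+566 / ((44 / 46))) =39462391 / 73524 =536.73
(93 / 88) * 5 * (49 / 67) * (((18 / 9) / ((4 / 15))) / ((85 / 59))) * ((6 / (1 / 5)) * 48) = 362965050 / 12529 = 28969.99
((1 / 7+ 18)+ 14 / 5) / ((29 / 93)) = 68169 / 1015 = 67.16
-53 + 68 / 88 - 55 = -2359 / 22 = -107.23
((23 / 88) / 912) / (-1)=-23 / 80256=-0.00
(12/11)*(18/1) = 216/11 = 19.64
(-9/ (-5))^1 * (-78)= -702/ 5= -140.40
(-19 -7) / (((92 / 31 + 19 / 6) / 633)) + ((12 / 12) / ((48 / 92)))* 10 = -18235913 / 6846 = -2663.73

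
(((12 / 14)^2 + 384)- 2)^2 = 351712516 / 2401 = 146485.85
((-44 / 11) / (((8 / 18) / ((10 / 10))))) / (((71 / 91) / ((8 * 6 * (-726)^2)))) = -291836784.68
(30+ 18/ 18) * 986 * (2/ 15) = 61132/ 15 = 4075.47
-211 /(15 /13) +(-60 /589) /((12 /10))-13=-1731232 /8835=-195.95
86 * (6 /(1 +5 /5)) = 258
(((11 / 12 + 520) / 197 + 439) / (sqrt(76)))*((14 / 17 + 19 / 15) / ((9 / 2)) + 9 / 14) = 37146148213*sqrt(19) / 2886302160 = 56.10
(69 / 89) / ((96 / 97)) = 2231 / 2848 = 0.78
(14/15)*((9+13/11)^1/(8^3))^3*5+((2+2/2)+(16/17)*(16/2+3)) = 13.35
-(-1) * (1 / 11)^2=1 / 121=0.01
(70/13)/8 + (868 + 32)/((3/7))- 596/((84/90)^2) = 3609215/2548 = 1416.49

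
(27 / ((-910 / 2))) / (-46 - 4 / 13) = 0.00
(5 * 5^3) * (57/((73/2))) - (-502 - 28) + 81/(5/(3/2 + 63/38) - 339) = 445076104/295577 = 1505.79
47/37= 1.27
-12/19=-0.63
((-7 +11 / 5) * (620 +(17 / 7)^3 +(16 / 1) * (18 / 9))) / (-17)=5485176 / 29155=188.14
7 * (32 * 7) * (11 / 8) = 2156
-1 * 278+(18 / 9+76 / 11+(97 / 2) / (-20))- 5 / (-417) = -49815539 / 183480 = -271.50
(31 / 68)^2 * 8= 961 / 578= 1.66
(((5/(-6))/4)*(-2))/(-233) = -5/2796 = -0.00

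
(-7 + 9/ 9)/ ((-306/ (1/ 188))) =1/ 9588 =0.00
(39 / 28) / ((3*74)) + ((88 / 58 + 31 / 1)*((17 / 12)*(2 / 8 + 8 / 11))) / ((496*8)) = 277269023 / 15736326144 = 0.02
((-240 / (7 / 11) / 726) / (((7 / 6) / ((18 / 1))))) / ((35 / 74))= -63936 / 3773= -16.95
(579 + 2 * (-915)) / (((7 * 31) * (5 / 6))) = -7506 / 1085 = -6.92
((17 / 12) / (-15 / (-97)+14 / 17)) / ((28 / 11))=308363 / 541968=0.57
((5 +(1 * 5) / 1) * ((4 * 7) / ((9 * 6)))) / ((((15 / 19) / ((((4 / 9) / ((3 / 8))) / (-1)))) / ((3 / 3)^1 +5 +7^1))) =-221312 / 2187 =-101.19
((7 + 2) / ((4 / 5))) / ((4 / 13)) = 585 / 16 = 36.56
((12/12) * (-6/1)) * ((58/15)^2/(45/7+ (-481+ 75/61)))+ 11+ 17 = 427318556/15158775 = 28.19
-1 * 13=-13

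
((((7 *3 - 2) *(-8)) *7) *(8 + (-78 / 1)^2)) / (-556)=1620472 / 139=11658.07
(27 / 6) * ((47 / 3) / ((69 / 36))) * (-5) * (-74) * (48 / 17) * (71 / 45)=23706048 / 391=60629.28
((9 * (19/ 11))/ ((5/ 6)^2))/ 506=3078/ 69575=0.04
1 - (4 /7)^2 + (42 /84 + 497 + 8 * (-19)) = 33925 /98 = 346.17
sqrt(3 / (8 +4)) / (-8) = -1 / 16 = -0.06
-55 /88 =-0.62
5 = 5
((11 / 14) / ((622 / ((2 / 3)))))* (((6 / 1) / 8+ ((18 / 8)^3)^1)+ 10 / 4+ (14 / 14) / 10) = 51887 / 4179840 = 0.01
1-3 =-2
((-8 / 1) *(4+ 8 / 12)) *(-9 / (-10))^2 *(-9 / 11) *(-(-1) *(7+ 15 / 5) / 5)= 49.48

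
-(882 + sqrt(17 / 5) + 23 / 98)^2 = -37375956673 / 48020- 86459 * sqrt(85) / 245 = -781594.98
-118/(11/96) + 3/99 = -33983/33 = -1029.79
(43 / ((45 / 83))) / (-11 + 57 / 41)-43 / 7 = -1786693 / 124110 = -14.40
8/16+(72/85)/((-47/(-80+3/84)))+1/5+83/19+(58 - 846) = -166093285/212534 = -781.49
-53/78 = -0.68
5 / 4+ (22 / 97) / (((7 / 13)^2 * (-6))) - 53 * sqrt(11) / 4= 63859 / 57036 - 53 * sqrt(11) / 4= -42.83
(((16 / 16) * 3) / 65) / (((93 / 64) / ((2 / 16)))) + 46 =92698 / 2015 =46.00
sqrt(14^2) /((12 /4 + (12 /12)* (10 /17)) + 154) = 0.09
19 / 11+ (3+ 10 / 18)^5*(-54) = -738155951 / 24057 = -30683.62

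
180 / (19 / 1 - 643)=-15 / 52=-0.29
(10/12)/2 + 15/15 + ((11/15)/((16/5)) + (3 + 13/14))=1873/336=5.57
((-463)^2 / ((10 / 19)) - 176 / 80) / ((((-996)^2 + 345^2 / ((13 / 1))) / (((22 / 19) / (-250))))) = -17649619 / 9367023750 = -0.00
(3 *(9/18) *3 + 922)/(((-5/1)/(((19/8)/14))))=-35207/1120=-31.43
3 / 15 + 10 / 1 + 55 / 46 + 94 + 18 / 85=82585 / 782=105.61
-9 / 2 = -4.50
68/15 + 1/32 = 4.56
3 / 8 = 0.38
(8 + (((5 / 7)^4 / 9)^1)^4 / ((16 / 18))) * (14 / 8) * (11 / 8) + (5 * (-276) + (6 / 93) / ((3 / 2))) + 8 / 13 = -485636476271969508446383 / 357061594450335780096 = -1360.09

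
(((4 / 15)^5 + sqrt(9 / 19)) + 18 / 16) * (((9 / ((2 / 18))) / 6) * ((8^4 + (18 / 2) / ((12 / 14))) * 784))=130389588 * sqrt(19) / 19 + 2753702135779 / 56250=78868127.66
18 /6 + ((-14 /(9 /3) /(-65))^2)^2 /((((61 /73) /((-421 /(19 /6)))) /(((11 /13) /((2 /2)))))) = 21759410660459 /7261794905625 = 3.00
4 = 4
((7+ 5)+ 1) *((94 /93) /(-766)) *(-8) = 4888 /35619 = 0.14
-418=-418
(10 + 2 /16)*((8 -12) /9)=-9 /2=-4.50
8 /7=1.14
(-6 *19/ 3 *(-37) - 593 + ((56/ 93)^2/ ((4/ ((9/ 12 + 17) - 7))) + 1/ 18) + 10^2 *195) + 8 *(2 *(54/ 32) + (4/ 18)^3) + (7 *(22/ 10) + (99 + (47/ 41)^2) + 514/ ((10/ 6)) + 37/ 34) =2078725290469162/ 100100801565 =20766.32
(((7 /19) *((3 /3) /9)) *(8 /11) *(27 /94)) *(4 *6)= 2016 /9823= 0.21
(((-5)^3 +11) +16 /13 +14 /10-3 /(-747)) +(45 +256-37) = 2470394 /16185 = 152.63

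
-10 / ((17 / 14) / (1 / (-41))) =140 / 697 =0.20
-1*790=-790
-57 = -57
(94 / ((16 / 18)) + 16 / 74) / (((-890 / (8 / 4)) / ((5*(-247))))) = 3873701 / 13172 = 294.09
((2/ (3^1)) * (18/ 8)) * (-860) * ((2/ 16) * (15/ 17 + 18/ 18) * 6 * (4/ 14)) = -61920/ 119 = -520.34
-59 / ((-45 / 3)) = 3.93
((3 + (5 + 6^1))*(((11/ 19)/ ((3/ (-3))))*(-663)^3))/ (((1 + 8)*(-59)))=-4986763782/ 1121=-4448495.79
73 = 73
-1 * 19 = -19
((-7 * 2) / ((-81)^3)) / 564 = 7 / 149866362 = 0.00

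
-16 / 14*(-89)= 712 / 7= 101.71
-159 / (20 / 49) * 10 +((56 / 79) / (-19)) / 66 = -385911659 / 99066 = -3895.50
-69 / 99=-23 / 33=-0.70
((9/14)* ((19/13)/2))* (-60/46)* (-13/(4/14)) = 2565/92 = 27.88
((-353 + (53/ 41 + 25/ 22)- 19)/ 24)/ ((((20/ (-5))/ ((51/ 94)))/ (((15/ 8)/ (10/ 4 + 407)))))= 28335005/ 2962831872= 0.01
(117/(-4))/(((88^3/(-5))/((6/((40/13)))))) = 4563/10903552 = 0.00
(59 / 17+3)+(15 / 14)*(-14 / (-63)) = 2395 / 357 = 6.71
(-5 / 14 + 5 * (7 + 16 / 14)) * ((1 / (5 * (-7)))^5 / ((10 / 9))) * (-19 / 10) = 19323 / 14706125000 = 0.00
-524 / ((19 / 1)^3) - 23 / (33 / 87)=-4580717 / 75449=-60.71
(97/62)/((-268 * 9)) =-97/149544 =-0.00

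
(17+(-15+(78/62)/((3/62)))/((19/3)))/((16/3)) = 267/76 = 3.51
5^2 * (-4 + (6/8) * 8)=50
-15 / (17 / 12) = -10.59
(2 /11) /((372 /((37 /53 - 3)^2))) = 7442 /2873607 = 0.00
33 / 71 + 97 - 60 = 2660 / 71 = 37.46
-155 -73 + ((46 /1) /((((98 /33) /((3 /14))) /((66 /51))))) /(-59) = -78463659 /344029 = -228.07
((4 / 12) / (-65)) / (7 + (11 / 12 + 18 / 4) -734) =0.00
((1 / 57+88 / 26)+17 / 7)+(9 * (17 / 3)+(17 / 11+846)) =51600992 / 57057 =904.38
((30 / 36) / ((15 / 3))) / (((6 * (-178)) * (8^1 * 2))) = -1 / 102528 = -0.00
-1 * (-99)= 99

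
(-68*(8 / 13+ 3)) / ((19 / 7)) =-22372 / 247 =-90.57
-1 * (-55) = 55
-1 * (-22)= 22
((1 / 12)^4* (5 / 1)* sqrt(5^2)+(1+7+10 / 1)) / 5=373273 / 103680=3.60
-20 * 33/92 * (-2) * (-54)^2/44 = 21870/23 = 950.87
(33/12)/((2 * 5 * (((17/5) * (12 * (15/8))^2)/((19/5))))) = 209/344250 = 0.00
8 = 8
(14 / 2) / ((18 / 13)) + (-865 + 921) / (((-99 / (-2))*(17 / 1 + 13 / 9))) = 84091 / 16434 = 5.12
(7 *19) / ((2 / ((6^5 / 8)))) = 64638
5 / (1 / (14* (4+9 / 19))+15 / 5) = 5950 / 3589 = 1.66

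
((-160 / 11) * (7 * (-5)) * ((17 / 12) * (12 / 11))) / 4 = 23800 / 121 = 196.69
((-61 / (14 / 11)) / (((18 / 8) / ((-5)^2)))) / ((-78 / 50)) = 341.37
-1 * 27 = -27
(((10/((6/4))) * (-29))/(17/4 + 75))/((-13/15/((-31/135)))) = -71920/111267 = -0.65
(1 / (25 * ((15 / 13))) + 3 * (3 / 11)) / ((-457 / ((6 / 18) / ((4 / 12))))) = -3518 / 1885125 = -0.00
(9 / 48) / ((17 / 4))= 3 / 68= 0.04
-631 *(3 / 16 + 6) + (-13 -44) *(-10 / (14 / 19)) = -350643 / 112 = -3130.74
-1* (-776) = 776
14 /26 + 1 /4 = 41 /52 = 0.79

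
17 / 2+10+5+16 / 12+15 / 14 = 544 / 21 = 25.90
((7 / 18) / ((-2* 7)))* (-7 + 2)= 5 / 36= 0.14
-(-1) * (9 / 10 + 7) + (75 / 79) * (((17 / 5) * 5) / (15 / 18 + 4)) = 257489 / 22910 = 11.24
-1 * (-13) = 13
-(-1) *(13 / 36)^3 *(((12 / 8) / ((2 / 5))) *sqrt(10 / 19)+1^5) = 2197 / 46656+10985 *sqrt(190) / 1181952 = 0.18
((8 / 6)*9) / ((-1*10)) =-6 / 5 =-1.20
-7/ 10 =-0.70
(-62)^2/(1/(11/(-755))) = -42284/755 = -56.01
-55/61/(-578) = 55/35258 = 0.00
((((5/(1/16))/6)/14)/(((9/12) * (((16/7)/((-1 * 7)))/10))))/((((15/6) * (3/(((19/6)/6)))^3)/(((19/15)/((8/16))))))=-912247/4251528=-0.21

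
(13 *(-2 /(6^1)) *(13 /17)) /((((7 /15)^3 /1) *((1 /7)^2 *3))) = -63375 /119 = -532.56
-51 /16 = -3.19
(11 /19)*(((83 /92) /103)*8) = 1826 /45011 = 0.04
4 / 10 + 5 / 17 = 59 / 85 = 0.69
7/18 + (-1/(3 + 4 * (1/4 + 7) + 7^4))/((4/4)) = 0.39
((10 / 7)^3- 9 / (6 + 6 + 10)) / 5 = 18913 / 37730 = 0.50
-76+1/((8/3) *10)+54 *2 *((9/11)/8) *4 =-27967/880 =-31.78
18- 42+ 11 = -13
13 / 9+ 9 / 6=53 / 18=2.94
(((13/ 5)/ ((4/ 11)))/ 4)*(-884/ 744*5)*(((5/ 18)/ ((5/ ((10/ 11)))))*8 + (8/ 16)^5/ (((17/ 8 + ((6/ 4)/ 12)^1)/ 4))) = -261443/ 53568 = -4.88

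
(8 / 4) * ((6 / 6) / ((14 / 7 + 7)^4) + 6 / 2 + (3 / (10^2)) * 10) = 216523 / 32805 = 6.60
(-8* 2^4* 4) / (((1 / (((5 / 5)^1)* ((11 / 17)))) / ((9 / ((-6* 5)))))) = 8448 / 85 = 99.39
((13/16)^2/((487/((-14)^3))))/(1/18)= -521703/7792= -66.95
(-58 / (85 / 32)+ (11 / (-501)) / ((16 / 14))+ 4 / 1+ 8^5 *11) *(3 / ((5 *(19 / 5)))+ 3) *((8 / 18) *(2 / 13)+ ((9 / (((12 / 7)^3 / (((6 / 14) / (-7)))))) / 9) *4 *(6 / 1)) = -254149.46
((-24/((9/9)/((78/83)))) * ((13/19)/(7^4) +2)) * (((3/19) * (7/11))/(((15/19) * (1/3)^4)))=-13836571632/29750105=-465.09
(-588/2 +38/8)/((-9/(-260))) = -75205/9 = -8356.11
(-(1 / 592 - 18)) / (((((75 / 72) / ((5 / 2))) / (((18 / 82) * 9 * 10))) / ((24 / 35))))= 6213996 / 10619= 585.18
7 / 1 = 7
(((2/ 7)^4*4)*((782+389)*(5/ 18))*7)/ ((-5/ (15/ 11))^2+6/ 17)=3185120/ 724073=4.40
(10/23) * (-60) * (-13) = 7800/23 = 339.13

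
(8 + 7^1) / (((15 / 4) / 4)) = 16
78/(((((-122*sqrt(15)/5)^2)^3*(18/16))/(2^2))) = 1625/4173150323241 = 0.00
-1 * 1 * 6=-6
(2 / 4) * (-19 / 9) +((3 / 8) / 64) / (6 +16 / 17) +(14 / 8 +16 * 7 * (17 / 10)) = 191.10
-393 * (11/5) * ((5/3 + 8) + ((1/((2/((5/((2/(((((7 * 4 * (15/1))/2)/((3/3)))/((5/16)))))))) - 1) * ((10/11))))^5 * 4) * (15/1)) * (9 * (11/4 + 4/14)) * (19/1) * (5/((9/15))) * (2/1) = 3811283011160118855765525/5820199078234786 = 654837224.63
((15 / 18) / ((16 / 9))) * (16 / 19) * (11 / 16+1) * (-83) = -33615 / 608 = -55.29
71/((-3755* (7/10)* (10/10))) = -142/5257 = -0.03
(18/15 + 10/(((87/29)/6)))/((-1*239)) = -106/1195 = -0.09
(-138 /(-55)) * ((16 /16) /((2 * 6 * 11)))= 23 /1210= 0.02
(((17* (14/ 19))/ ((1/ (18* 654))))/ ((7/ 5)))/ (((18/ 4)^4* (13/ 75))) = 29648000/ 20007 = 1481.88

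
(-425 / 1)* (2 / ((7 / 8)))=-6800 / 7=-971.43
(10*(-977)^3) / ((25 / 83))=-154807422278 / 5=-30961484455.60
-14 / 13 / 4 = -7 / 26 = -0.27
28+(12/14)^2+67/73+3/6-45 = -106219/7154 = -14.85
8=8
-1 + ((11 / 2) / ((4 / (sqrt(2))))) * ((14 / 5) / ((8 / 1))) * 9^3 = -1 + 56133 * sqrt(2) / 160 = 495.15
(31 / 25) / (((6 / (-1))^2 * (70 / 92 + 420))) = 713 / 8709750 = 0.00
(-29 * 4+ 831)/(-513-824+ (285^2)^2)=715/6597499288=0.00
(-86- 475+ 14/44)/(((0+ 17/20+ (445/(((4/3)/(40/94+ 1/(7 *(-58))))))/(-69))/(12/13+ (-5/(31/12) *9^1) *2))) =-32171255919600/2024023573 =-15894.70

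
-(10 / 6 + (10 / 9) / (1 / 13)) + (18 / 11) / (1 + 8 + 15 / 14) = -74209 / 4653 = -15.95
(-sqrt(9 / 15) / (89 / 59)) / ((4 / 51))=-3009* sqrt(15) / 1780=-6.55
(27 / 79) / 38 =27 / 3002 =0.01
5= 5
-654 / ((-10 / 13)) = 4251 / 5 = 850.20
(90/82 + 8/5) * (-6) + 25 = 1807/205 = 8.81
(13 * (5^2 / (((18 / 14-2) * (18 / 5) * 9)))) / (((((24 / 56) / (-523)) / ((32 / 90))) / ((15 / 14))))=4759300 / 729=6528.53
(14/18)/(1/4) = 28/9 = 3.11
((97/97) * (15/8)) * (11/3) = 55/8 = 6.88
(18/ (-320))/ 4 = -9/ 640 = -0.01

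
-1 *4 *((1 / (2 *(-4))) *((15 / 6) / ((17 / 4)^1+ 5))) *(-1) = -0.14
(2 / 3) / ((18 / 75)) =25 / 9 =2.78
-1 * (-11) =11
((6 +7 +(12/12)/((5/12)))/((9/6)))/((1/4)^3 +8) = 9856/7695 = 1.28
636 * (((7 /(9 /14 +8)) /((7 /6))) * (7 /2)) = 186984 /121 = 1545.32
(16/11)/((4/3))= 12/11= 1.09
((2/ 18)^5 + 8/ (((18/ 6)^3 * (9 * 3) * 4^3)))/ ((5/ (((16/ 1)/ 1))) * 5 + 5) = 0.00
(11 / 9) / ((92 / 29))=319 / 828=0.39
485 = 485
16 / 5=3.20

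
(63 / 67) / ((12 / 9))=189 / 268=0.71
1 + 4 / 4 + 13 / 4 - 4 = 5 / 4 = 1.25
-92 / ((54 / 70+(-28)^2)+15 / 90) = -19320 / 164837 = -0.12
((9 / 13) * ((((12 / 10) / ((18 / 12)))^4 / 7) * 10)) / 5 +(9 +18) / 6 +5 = 1089841 / 113750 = 9.58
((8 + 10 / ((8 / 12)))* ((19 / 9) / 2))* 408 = 29716 / 3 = 9905.33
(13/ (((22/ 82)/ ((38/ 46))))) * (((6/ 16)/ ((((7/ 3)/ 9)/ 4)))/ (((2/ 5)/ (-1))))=-578.97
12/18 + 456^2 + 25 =623885/3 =207961.67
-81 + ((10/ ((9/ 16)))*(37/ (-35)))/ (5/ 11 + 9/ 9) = -5917/ 63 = -93.92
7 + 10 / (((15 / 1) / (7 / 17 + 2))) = 439 / 51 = 8.61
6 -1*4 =2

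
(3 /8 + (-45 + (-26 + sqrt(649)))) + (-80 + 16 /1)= -1077 /8 + sqrt(649)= -109.15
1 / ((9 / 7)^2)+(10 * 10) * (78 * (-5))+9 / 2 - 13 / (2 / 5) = -3161219 / 81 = -39027.40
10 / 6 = 5 / 3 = 1.67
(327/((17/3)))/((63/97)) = 10573/119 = 88.85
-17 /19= -0.89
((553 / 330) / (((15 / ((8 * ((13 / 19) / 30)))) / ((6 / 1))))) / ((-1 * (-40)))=7189 / 2351250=0.00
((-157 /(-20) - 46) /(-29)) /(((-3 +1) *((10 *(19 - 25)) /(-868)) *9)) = -165571 /156600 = -1.06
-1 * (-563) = 563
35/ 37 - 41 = -1482/ 37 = -40.05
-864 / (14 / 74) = -31968 / 7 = -4566.86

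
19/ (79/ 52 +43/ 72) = 17784/ 1981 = 8.98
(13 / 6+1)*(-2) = -19 / 3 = -6.33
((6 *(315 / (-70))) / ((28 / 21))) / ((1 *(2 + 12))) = -1.45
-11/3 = -3.67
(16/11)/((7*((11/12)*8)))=24/847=0.03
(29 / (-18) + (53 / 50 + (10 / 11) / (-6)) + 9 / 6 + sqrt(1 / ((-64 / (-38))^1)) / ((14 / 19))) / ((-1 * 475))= -sqrt(38) / 2800 - 3947 / 2351250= -0.00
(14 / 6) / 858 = 7 / 2574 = 0.00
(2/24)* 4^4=64/3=21.33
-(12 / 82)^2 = -36 / 1681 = -0.02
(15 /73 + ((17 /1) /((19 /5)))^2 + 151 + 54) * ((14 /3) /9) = 83092870 /711531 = 116.78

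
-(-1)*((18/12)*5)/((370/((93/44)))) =279/6512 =0.04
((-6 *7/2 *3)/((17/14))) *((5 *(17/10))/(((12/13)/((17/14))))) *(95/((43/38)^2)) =-159163095/3698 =-43040.32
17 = 17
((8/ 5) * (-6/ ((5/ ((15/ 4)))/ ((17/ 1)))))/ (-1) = 612/ 5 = 122.40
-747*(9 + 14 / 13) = -97857 / 13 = -7527.46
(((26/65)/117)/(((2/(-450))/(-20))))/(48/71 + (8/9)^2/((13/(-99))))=-15975/5546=-2.88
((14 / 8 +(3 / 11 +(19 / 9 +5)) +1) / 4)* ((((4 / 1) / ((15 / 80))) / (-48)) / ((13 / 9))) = -4013 / 5148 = -0.78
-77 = -77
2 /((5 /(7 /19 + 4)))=166 /95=1.75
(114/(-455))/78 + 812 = 4802961/5915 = 812.00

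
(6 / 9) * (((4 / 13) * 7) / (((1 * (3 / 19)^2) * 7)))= 2888 / 351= 8.23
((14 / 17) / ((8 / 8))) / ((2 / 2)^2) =14 / 17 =0.82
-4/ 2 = -2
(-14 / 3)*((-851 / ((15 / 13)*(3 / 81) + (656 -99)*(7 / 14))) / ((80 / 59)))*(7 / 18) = 31983133 / 7821480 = 4.09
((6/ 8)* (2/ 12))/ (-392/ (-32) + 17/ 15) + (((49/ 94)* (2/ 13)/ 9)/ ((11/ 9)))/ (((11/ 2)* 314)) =15835109/ 1694646382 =0.01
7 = 7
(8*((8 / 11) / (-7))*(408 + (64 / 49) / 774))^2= 245187291824521216 / 2132040942801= 115001.21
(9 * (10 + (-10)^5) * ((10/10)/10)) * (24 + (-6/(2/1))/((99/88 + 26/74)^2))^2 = -1679765282454181824/36469158961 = -46059885.40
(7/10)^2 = 49/100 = 0.49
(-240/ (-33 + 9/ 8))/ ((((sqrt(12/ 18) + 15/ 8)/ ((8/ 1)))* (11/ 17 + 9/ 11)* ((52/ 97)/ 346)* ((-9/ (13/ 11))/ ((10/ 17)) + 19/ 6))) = -255178598400/ 142908673 + 45365084160* sqrt(6)/ 142908673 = -1008.04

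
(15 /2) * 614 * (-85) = -391425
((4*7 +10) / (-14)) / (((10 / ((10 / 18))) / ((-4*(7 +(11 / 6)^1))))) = 1007 / 189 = 5.33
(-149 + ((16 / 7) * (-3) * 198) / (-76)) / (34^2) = -17441 / 153748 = -0.11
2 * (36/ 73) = 0.99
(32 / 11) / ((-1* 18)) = -0.16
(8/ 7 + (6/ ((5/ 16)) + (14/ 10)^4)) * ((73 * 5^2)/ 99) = 445.82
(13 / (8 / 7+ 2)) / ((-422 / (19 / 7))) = -247 / 9284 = -0.03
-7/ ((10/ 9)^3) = -5103/ 1000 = -5.10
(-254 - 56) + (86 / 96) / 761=-11323637 / 36528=-310.00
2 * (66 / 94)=1.40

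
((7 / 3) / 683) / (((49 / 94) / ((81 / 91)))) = 2538 / 435071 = 0.01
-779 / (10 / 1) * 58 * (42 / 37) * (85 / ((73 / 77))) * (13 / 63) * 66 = -16914966068 / 2701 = -6262482.81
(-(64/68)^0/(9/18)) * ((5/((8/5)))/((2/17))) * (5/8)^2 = -10625/512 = -20.75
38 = 38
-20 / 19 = -1.05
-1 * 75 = -75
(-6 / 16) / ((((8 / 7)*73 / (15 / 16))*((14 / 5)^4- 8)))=-196875 / 2497912832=-0.00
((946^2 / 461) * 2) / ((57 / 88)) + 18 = 157978202 / 26277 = 6012.03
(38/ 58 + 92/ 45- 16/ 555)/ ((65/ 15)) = 0.62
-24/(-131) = 24/131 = 0.18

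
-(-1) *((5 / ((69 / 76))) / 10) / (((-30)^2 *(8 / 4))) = 19 / 62100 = 0.00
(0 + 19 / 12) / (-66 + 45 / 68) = -323 / 13329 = -0.02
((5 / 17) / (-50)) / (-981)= 1 / 166770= 0.00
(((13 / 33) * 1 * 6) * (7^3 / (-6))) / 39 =-343 / 99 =-3.46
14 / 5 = 2.80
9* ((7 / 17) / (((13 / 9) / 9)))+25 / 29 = 153512 / 6409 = 23.95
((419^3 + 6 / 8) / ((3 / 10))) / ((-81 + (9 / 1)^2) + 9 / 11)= 16183213145 / 54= 299689132.31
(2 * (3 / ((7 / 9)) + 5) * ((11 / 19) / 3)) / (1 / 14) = 2728 / 57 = 47.86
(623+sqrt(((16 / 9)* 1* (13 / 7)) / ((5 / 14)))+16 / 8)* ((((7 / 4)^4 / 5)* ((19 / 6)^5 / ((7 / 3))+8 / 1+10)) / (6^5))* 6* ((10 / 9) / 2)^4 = 24033075325* sqrt(130) / 4231664861184+75103360390625 / 5642219814912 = 13.38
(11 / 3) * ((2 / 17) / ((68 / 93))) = 341 / 578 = 0.59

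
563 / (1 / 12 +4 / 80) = 4222.50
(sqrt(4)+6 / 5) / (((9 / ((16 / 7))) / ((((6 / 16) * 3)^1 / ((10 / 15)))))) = 48 / 35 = 1.37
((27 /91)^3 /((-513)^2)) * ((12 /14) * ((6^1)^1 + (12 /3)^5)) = 166860 /1904273917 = 0.00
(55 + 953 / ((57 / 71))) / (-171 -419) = -35399 / 16815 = -2.11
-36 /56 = -9 /14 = -0.64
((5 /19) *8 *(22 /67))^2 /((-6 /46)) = -17811200 /4861587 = -3.66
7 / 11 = 0.64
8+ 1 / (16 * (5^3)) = 16001 / 2000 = 8.00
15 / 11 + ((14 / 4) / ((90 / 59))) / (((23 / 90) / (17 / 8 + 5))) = 264471 / 4048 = 65.33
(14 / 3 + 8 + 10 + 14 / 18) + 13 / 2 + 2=31.94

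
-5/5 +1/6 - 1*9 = -59/6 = -9.83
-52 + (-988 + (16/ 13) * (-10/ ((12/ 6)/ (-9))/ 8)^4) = 639505/ 3328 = 192.16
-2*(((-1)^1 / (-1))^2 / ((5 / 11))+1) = -32 / 5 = -6.40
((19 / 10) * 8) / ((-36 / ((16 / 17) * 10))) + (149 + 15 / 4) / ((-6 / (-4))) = 29945 / 306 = 97.86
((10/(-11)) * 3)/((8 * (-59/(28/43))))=0.00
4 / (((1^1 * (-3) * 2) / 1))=-2 / 3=-0.67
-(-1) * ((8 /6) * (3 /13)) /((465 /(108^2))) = 15552 /2015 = 7.72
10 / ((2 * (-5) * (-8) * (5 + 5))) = 1 / 80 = 0.01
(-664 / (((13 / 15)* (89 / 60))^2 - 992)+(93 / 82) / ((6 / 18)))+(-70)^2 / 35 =9476953386409 / 65778870782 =144.07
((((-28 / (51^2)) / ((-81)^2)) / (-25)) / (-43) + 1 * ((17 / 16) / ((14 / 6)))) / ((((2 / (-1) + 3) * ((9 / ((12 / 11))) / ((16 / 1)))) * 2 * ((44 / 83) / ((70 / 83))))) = 935597448689 / 1331850490245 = 0.70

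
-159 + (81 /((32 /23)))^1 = -3225 /32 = -100.78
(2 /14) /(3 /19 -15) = -19 /1974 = -0.01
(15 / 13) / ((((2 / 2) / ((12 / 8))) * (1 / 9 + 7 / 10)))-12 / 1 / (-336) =57649 / 26572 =2.17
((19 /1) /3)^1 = 19 /3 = 6.33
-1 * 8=-8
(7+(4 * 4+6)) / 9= 29 / 9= 3.22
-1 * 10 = -10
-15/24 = -5/8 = -0.62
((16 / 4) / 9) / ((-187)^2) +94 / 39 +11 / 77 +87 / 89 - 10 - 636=-1637606420350 / 2548925379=-642.47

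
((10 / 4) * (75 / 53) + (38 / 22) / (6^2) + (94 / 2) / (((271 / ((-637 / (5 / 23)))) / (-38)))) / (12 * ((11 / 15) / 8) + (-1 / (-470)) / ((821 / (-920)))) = 21195390680588761 / 1204485862338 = 17597.04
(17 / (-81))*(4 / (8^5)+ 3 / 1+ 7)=-464219 / 221184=-2.10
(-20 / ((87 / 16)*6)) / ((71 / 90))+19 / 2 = 35921 / 4118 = 8.72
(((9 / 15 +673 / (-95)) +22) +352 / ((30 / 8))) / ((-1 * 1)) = -31174 / 285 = -109.38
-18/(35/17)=-306/35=-8.74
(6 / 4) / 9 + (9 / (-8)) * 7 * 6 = -565 / 12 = -47.08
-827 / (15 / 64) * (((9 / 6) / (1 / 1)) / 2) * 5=-13232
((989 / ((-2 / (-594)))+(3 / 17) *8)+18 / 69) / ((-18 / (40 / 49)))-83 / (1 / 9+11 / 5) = -79844188115 / 5977608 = -13357.21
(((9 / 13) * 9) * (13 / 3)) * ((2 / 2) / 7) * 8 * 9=1944 / 7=277.71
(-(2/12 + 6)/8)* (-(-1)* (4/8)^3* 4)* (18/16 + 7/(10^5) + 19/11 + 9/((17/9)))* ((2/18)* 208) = -22837689043/336600000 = -67.85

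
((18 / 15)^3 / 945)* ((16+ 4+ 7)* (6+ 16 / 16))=216 / 625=0.35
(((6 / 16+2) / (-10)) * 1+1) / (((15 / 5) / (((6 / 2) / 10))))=61 / 800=0.08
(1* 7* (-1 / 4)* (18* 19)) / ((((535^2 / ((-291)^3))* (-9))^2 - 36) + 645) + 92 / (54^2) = -6331742132980727489 / 6656646963331519092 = -0.95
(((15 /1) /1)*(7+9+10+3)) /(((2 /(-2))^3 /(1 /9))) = -145 /3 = -48.33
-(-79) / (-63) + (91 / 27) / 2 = 163 / 378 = 0.43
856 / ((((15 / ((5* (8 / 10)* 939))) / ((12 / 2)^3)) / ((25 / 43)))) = 1157448960 / 43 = 26917417.67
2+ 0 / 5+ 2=4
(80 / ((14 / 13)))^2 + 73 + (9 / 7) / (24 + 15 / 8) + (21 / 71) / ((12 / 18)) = 894887835 / 160034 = 5591.86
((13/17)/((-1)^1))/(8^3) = -13/8704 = -0.00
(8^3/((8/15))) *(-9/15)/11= -576/11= -52.36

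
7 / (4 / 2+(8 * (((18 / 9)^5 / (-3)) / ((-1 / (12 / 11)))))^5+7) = 0.00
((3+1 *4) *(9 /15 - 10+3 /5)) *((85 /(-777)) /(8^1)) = 187 /222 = 0.84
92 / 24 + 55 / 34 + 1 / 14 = 3943 / 714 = 5.52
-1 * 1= -1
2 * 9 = 18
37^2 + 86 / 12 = 8257 / 6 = 1376.17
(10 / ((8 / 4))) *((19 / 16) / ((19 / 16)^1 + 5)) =95 / 99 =0.96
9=9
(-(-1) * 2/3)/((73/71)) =142/219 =0.65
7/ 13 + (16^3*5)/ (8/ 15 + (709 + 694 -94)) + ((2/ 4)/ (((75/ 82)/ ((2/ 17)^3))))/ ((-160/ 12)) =195153994762/ 12063257375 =16.18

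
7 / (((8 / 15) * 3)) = 4.38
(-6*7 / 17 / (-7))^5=7776 / 1419857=0.01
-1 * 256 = -256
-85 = -85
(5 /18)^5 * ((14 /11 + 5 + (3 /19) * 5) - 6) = 115625 /65819952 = 0.00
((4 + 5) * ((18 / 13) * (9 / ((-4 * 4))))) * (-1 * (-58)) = -21141 / 52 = -406.56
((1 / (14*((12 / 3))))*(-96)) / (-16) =3 / 28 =0.11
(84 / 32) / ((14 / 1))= 3 / 16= 0.19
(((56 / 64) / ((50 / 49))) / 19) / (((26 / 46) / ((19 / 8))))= 7889 / 41600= 0.19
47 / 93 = 0.51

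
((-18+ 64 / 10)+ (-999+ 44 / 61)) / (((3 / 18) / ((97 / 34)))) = -89631783 / 5185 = -17286.75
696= 696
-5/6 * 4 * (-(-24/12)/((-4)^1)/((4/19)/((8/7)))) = 190/21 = 9.05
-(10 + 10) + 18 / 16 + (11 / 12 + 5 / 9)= -17.40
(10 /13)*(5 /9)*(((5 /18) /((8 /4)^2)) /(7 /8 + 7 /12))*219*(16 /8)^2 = 14600 /819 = 17.83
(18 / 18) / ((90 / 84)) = 14 / 15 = 0.93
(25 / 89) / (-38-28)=-25 / 5874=-0.00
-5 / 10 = -0.50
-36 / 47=-0.77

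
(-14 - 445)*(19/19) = -459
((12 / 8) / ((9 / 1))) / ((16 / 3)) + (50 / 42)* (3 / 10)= 87 / 224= 0.39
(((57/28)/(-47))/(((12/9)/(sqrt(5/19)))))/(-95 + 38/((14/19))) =9*sqrt(95)/228608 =0.00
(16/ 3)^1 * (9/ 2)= 24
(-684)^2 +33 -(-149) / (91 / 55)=42586094 / 91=467979.05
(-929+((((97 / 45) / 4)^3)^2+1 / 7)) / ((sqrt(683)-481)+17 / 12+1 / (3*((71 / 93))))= 1114775055855230070377*sqrt(683) / 274721629354647804000000+915669950456636091187553 / 470951364607967664000000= 2.05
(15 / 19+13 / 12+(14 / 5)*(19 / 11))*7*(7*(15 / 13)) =4122517 / 10868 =379.33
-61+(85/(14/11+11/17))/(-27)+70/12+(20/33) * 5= -11467561/213246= -53.78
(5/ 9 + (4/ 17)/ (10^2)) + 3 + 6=36559/ 3825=9.56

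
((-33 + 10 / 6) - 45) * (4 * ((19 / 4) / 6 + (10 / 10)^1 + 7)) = -2684.39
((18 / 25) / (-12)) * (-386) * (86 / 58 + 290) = 4894287 / 725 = 6750.74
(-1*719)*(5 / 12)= -3595 / 12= -299.58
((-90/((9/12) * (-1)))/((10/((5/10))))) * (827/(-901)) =-4962/901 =-5.51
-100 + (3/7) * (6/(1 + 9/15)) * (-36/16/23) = -100.16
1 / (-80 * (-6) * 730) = 1 / 350400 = 0.00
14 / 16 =7 / 8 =0.88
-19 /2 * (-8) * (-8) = -608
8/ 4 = 2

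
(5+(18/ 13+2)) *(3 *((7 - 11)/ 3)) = -436/ 13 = -33.54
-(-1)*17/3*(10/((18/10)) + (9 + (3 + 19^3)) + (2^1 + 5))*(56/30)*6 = 58978304/135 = 436876.33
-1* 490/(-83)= 490/83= 5.90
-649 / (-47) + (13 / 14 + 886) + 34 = 615057 / 658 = 934.74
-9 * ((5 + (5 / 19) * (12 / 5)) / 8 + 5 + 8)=-18747 / 152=-123.34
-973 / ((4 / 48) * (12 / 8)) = -7784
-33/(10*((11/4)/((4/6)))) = -0.80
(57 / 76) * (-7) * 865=-4541.25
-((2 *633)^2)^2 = -2568826795536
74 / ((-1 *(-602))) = 37 / 301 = 0.12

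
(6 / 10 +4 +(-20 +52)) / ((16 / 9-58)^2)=14823 / 1280180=0.01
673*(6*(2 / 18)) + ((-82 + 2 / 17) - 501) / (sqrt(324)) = 42461 / 102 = 416.28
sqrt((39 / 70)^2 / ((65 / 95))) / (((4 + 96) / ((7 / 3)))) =sqrt(247) / 1000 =0.02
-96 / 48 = -2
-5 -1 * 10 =-15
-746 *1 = -746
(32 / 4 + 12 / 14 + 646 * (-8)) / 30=-6019 / 35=-171.97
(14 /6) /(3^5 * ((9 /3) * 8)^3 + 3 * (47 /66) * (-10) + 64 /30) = 385 /554270107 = 0.00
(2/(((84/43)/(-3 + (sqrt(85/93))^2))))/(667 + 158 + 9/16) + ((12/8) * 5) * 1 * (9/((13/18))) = 31342702487/335363301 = 93.46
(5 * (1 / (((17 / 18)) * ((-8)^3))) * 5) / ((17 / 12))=-675 / 18496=-0.04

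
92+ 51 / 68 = 371 / 4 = 92.75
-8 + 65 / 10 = -3 / 2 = -1.50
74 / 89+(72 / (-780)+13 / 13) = 10061 / 5785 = 1.74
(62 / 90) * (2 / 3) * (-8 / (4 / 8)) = -7.35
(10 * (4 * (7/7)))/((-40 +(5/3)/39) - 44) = -4680/9823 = -0.48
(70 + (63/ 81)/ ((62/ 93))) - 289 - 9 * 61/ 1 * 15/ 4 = -2276.58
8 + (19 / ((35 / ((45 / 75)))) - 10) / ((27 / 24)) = -944 / 1575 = -0.60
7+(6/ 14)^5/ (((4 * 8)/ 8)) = 470839/ 67228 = 7.00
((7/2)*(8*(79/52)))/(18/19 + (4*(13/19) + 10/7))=8.32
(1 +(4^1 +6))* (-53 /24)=-583 /24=-24.29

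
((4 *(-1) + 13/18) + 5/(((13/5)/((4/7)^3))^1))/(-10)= 234281/802620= 0.29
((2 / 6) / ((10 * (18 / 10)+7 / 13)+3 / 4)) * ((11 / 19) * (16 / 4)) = 2288 / 57171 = 0.04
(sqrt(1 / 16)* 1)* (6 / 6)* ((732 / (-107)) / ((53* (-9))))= 61 / 17013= 0.00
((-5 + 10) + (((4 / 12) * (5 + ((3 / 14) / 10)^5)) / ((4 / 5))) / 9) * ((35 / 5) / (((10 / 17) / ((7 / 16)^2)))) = 103315990404131 / 8670412800000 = 11.92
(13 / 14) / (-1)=-13 / 14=-0.93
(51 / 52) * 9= 459 / 52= 8.83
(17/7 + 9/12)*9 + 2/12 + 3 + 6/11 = 29863/924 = 32.32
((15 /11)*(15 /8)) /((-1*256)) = -225 /22528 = -0.01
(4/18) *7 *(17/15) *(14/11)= 3332/1485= 2.24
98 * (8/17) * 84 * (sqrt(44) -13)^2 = 14027328/17 -3424512 * sqrt(11)/17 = 157029.80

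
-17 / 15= -1.13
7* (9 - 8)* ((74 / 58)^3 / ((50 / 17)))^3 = 4469514193292493107 / 1813393246983625000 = 2.46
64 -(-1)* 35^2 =1289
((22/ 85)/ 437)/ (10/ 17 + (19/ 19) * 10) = 11/ 196650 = 0.00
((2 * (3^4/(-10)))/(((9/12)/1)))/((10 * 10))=-0.22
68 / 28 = 17 / 7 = 2.43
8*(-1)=-8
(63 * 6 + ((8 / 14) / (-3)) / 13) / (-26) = -51595 / 3549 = -14.54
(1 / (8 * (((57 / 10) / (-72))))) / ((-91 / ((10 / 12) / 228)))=25 / 394212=0.00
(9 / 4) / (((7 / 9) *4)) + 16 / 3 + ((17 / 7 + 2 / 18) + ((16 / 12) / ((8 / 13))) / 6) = 9029 / 1008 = 8.96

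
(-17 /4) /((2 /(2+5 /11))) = -459 /88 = -5.22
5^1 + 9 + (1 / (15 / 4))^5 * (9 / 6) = 14.00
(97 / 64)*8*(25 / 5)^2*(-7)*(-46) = 390425 / 4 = 97606.25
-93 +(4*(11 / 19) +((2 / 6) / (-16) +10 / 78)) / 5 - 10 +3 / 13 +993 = 890.72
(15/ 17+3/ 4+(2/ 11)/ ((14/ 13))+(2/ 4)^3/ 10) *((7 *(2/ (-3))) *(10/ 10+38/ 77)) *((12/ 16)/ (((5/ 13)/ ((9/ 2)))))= -511098939/ 4607680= -110.92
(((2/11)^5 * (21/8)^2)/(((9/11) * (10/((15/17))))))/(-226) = -147/225002888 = -0.00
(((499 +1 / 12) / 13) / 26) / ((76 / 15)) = 29945 / 102752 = 0.29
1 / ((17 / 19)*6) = 19 / 102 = 0.19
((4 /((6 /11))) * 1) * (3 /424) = 11 /212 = 0.05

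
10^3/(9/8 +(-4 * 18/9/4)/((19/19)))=-8000/7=-1142.86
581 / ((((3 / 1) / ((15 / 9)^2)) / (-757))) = -10995425 / 27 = -407237.96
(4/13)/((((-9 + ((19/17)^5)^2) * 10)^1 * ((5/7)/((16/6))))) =-14111957303143/732034804692750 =-0.02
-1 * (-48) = 48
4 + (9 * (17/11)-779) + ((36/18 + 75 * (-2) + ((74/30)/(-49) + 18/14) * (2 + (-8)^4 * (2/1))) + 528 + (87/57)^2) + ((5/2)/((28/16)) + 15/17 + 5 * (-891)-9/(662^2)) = 115055331641099831/21744635215380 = 5291.21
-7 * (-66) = 462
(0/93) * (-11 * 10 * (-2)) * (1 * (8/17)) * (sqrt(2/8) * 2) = 0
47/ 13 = 3.62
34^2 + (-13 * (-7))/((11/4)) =1189.09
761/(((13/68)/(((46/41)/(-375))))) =-2380408/199875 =-11.91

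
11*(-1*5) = -55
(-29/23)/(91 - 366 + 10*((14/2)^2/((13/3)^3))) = 63713/13591735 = 0.00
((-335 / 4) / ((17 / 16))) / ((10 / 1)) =-134 / 17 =-7.88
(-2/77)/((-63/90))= 20/539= 0.04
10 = 10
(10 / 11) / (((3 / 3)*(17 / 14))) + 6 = 1262 / 187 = 6.75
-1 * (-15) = 15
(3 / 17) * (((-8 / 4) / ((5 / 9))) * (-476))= 1512 / 5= 302.40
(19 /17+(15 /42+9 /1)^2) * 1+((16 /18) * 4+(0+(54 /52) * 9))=39598591 /389844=101.58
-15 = -15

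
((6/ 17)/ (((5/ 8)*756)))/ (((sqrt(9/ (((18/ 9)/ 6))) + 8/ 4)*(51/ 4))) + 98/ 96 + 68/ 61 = 16*sqrt(3)/ 2093805 + 13092531433/ 6130661040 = 2.14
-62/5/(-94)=31/235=0.13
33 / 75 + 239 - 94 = 3636 / 25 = 145.44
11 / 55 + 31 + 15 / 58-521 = -141967 / 290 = -489.54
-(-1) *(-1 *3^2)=-9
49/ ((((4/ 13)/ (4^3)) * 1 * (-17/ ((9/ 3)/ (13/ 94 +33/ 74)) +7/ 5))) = -265858320/ 49841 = -5334.13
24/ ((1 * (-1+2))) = 24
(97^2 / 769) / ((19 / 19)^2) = 9409 / 769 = 12.24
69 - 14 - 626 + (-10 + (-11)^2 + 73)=-387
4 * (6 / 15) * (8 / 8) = 8 / 5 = 1.60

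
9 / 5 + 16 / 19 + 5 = 726 / 95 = 7.64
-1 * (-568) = 568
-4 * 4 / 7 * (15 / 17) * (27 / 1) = -6480 / 119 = -54.45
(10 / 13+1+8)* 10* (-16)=-1563.08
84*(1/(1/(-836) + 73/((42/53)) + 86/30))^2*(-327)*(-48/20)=56439989464320/7724213887009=7.31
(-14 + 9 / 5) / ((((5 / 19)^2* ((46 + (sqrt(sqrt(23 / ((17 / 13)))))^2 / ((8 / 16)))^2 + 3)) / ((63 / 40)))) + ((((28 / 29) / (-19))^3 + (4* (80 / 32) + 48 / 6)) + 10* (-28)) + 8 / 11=-261.37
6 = 6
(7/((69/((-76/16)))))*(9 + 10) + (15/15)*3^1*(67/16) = 3761/1104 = 3.41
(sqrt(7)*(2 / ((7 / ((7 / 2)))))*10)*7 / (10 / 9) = 166.68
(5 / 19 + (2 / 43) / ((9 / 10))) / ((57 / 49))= 113435 / 419121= 0.27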